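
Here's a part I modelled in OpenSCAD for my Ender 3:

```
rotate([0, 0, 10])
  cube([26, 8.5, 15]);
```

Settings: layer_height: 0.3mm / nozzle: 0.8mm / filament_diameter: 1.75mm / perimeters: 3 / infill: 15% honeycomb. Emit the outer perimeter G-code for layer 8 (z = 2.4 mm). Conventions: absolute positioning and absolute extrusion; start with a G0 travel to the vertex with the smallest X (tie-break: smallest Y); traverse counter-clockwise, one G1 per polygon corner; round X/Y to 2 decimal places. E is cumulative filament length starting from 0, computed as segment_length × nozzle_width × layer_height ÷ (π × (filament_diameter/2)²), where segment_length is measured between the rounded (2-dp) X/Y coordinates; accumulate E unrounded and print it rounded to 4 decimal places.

At z = 2.4 mm: the 26×8.5 cube contributes its full rectangle; (whole slice rotated 10° about Z — lengths, areas and connectivity unchanged). The outline is a single polygon with 4 vertices. Extrusion per mm of travel: 0.8 × 0.3 / (π × 0.875²) = 0.099780. Accumulating E over each segment gives final E = 6.8868.

G0 X-1.48 Y8.37 Z2.40
G1 X0.00 Y0.00 E0.8481
G1 X25.61 Y4.51 E3.4428
G1 X24.13 Y12.89 E4.2919
G1 X-1.48 Y8.37 E6.8868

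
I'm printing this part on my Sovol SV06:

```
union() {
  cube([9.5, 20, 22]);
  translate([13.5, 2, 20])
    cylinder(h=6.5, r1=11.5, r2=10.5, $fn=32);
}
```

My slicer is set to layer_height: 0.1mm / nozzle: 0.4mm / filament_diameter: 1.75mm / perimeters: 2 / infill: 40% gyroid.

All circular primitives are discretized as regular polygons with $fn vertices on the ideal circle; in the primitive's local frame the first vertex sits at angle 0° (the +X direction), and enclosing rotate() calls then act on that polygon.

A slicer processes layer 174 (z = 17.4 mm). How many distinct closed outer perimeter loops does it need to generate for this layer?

At z = 17.4 mm: the 9.5×20 cube contributes its full rectangle; the cone at (13.5, 2) is not intersected at this z (z outside [20, 26.5]); Combining (union): only the 9.5×20 cube is present, so the union is just that shape — 1 connected region. The result has 1 disconnected region.

1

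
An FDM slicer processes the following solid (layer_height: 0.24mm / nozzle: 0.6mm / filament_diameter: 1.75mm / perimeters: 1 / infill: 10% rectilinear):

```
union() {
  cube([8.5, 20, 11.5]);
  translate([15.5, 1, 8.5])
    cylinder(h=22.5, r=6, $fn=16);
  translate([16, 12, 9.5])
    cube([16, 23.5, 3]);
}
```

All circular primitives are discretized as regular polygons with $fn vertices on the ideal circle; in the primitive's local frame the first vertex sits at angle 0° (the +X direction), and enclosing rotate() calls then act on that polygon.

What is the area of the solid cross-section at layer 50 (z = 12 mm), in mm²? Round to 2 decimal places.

486.21 mm²

At z = 12 mm: the cube is not intersected at this z (z outside [0, 11.5]); the r=6 cylinder at (15.5, 1) contributes a regular 16-gon of circumradius 6 (area = (16/2)·6.000²·sin(360°/16) = 110.21 mm²); the 16×23.5 cube at (16, 12) contributes its full rectangle (area 376.00 mm²); Combining (union): the 2 present regions are separate (no shared area or edge), so areas and boundary lengths simply add and each stays a separate island — area = 486.21 mm². Overall, the cross-section has 2 separate islands. Net area = 486.21 mm².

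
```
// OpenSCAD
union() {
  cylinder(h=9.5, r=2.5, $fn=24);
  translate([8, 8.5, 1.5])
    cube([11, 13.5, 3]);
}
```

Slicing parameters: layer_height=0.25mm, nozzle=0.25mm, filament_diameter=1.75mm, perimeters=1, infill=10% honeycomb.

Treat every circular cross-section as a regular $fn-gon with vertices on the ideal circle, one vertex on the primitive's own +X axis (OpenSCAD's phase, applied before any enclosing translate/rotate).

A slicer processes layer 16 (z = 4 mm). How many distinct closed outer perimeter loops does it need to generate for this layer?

2

At z = 4 mm: the r=2.5 cylinder gives a regular 24-gon of circumradius 2.5 (constant along its height); the cube at (8, 8.5) (footprint 11×13.5) is included at this height; Combining (union): the 2 present regions are separate (no shared area or edge), so areas and boundary lengths simply add and each stays a separate island — 2 connected regions. The result has 2 disconnected regions.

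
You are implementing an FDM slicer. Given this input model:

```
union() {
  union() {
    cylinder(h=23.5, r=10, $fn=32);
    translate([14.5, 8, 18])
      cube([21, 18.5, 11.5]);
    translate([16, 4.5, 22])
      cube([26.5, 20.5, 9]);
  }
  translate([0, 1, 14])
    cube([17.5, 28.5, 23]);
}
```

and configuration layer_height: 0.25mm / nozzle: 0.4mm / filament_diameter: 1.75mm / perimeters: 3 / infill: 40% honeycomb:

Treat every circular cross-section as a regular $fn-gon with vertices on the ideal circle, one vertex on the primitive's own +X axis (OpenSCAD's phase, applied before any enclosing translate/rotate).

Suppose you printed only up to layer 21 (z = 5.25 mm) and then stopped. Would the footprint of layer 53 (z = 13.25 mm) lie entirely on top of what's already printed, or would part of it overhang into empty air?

entirely on top

Compare the two slices. At z = 5.25: the r=10 cylinder gives a regular 32-gon of circumradius 10 (constant along its height) (area = (32/2)·10.000²·sin(360°/32) = 312.14 mm²); the cube at (14.5, 8) does not reach this height (z outside [18, 29.5]); the cube at (16, 4.5) is absent (z outside [22, 31]); Merging all regions: only the r=10 cylinder is present, so the union is just that shape — area = 312.14 mm²; the cube at (0, 1) is absent (z outside [14, 37]); Merging all regions: only that combined region is present, so the union is just that shape — area = 312.14 mm². At z = 13.25: the cylinder: section is a regular 32-gon, circumradius r=10 (area = (32/2)·10.000²·sin(360°/32) = 312.14 mm²); the cube at (14.5, 8) is not intersected at this z (z outside [18, 29.5]); the cube at (16, 4.5) is not intersected at this z (z outside [22, 31]); Merging all regions: only the r=10 cylinder is present, so the union is just that shape — area = 312.14 mm²; the cube at (0, 1) does not reach this height (z outside [14, 37]); Taking the union: only the result so far is present, so the union is just that shape — area = 312.14 mm². Checking containment: the cross-section at z = 13.25 is a subset of the cross-section at z = 5.25.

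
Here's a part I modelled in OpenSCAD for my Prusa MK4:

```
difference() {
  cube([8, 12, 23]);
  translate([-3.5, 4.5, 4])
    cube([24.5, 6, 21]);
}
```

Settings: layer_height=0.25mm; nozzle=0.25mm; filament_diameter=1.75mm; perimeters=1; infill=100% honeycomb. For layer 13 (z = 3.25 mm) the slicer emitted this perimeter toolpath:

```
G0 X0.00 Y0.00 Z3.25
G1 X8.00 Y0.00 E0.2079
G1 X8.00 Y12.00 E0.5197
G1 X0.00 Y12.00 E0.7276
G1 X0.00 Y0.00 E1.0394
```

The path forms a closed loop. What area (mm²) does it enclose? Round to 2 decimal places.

Apply the shoelace formula to the sequence of (X, Y) vertices; enclosed area = 96.00 mm².

96.00 mm²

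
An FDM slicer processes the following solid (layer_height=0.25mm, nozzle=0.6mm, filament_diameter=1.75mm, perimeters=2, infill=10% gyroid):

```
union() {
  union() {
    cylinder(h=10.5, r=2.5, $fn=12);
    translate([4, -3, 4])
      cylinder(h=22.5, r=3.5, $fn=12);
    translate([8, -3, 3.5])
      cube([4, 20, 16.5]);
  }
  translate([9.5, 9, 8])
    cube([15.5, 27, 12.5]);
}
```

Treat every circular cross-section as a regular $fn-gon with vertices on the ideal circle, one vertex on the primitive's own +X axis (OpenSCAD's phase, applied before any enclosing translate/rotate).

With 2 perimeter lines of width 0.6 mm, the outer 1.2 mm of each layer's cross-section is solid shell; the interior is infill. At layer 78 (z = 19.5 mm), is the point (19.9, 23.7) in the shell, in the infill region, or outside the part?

At z = 19.5 mm: the cylinder is absent (z outside [0, 10.5]); the r=3.5 cylinder at (4, -3) gives a regular 12-gon of circumradius 3.5 (constant along its height); the cube at (8, -3) is present — its section is the full 4×20 rectangle; Merging all regions: the 2 present regions are separate (no shared area or edge), so areas and boundary lengths simply add and each stays a separate island — 2 connected regions; the cube at (9.5, 9) is present — its section is the full 15.5×27 rectangle; Taking the union: the regions partially overlap (shared area 20.00 mm²), so overlapping operands fuse into one piece — 2 connected regions. Overall, the cross-section has 2 separate islands. The nearest boundary edge runs (25.00, 36.00)→(25.00, 9.00); distance from the point to it = 5.10 mm. (Shell/infill is judged within the island containing the point — the largest one.) The point is inside the cross-section and 5.10 mm from the nearest boundary — more than the 1.2 mm shell width (2 × 0.6), so it's in the infill interior.

infill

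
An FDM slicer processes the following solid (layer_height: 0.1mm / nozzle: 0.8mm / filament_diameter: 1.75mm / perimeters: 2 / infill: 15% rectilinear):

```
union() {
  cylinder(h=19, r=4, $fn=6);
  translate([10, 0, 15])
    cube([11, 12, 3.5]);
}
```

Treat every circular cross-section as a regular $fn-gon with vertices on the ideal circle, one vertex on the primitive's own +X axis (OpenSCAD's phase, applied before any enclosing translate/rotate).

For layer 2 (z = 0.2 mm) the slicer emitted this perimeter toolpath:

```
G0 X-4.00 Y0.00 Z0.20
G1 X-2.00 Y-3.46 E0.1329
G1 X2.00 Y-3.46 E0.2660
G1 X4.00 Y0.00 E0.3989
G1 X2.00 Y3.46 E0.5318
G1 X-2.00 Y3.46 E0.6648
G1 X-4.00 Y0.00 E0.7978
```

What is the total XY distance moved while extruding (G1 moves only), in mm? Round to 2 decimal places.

Sum the Euclidean lengths of each G1 segment: total = 23.99 mm.

23.99 mm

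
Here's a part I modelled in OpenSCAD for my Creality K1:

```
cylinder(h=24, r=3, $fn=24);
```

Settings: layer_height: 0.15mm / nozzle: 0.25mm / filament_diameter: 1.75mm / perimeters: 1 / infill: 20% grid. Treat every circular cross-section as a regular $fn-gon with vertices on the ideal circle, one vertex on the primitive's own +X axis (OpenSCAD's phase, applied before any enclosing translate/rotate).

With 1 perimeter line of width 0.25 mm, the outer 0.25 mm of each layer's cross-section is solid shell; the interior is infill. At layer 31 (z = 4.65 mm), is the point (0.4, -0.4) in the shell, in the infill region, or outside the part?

infill

At z = 4.65 mm: the cylinder: section is a regular 24-gon, circumradius r=3. Overall, the cross-section is a single solid region. The nearest boundary edge runs (2.12, -2.12)→(2.60, -1.50); distance from the point to it = 2.41 mm. The point is inside the cross-section and 2.41 mm from the nearest boundary — more than the 0.25 mm shell width (1 × 0.25), so it's in the infill interior.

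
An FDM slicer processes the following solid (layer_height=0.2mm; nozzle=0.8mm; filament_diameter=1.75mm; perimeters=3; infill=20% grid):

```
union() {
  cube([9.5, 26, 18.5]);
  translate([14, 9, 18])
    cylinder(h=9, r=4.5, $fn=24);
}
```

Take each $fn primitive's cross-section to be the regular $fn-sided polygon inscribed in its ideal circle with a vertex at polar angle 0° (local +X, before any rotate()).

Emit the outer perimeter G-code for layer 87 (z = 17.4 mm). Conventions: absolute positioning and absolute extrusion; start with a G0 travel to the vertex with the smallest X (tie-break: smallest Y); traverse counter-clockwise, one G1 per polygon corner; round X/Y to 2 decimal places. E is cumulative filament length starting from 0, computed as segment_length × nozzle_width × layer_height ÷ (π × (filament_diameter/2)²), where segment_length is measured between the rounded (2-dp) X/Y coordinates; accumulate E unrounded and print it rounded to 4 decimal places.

At z = 17.4 mm: the 9.5×26 cube contributes its full rectangle; the cylinder at (14, 9) is not intersected at this z (z outside [18, 27]); Merging all regions: only the 9.5×26 cube is present, so the union is just that shape — 1 connected region. The outline is a single polygon with 4 vertices. Extrusion per mm of travel: 0.8 × 0.2 / (π × 0.875²) = 0.066520. Accumulating E over each segment gives final E = 4.7229.

G0 X0.00 Y0.00 Z17.40
G1 X9.50 Y0.00 E0.6319
G1 X9.50 Y26.00 E2.3615
G1 X0.00 Y26.00 E2.9934
G1 X0.00 Y0.00 E4.7229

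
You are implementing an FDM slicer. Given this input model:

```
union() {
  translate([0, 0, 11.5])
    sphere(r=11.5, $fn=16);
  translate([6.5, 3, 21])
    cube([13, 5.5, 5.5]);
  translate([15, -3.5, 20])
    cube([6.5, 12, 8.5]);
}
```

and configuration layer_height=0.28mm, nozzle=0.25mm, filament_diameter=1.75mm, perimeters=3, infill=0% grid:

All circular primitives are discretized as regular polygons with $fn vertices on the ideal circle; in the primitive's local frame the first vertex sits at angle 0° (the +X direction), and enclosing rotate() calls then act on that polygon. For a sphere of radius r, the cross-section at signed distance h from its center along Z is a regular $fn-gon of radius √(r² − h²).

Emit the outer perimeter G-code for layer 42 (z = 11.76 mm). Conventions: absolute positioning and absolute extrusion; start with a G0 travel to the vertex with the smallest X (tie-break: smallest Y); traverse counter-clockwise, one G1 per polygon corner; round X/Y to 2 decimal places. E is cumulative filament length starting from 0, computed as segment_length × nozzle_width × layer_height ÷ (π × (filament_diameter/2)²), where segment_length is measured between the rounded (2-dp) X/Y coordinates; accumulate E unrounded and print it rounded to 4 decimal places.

G0 X-11.50 Y0.00 Z11.76
G1 X-10.62 Y-4.40 E0.1306
G1 X-8.13 Y-8.13 E0.2611
G1 X-4.40 Y-10.62 E0.3916
G1 X0.00 Y-11.50 E0.5222
G1 X4.40 Y-10.62 E0.6528
G1 X8.13 Y-8.13 E0.7833
G1 X10.62 Y-4.40 E0.9138
G1 X11.50 Y0.00 E1.0444
G1 X10.62 Y4.40 E1.1750
G1 X8.13 Y8.13 E1.3055
G1 X4.40 Y10.62 E1.4360
G1 X0.00 Y11.50 E1.5666
G1 X-4.40 Y10.62 E1.6972
G1 X-8.13 Y8.13 E1.8277
G1 X-10.62 Y4.40 E1.9583
G1 X-11.50 Y0.00 E2.0888

At z = 11.76 mm: the r=11.5 sphere contributes a regular 16-gon of circumradius √(11.5²−0.26²) = 11.497; the cube at (6.5, 3) is absent (z outside [21, 26.5]); the cube at (15, -3.5) is absent (z outside [20, 28.5]); Combining (union): only the r=11.5 sphere is present, so the union is just that shape — 1 connected region. The outline is a single polygon with 16 vertices. Extrusion per mm of travel: 0.25 × 0.28 / (π × 0.875²) = 0.029103. Accumulating E over each segment gives final E = 2.0888.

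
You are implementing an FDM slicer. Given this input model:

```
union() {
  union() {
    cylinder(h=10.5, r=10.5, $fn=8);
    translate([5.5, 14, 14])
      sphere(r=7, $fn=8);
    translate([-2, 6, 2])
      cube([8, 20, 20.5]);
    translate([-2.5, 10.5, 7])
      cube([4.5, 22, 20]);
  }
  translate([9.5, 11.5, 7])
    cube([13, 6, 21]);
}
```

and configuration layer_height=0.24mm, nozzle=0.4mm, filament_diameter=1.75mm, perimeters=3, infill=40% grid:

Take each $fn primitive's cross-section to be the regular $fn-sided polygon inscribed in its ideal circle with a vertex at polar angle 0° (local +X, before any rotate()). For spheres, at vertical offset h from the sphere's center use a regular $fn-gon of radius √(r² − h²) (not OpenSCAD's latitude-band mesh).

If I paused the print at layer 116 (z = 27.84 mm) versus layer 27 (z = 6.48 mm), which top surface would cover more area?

layer 27 (z = 6.48 mm)

Layer 116 (z = 27.84): the cylinder is absent (z outside [0, 10.5]); the sphere at (5.5, 14) is absent (|z−center|=13.840 > r=7); the cube at (-2, 6) does not reach this height (z outside [2, 22.5]); the cube at (-2.5, 10.5) is not intersected at this z (z outside [7, 27]); Combining (union): nothing is present at this height; the cube at (9.5, 11.5) is present — its section is the full 13×6 rectangle (area 78.00 mm²); Merging all regions: only the 13×6 cube at (9.5, 11.5) is present, so the union is just that shape — area = 78.00 mm². So its area = 78.00 mm². Layer 27 (z = 6.48): the r=10.5 cylinder gives a regular 8-gon of circumradius 10.5 (constant along its height) (area = (8/2)·10.500²·sin(360°/8) = 311.83 mm²); the sphere at (5.5, 14) is absent (|z−center|=7.520 > r=7); the cube at (-2, 6) is present — its section is the full 8×20 rectangle (area 160.00 mm²); the cube at (-2.5, 10.5) is not intersected at this z (z outside [7, 27]); Merging all regions: the regions partially overlap — summed areas 471.83 mm² minus the doubly-counted overlap 27.72 mm² gives 444.12 mm² — area = 444.12 mm²; the cube at (9.5, 11.5) is absent (z outside [7, 28]); Taking the union: only that combined region is present, so the union is just that shape — area = 444.12 mm². So its area = 444.12 mm². Layer 27 is larger (444.12 vs 78.00 mm²).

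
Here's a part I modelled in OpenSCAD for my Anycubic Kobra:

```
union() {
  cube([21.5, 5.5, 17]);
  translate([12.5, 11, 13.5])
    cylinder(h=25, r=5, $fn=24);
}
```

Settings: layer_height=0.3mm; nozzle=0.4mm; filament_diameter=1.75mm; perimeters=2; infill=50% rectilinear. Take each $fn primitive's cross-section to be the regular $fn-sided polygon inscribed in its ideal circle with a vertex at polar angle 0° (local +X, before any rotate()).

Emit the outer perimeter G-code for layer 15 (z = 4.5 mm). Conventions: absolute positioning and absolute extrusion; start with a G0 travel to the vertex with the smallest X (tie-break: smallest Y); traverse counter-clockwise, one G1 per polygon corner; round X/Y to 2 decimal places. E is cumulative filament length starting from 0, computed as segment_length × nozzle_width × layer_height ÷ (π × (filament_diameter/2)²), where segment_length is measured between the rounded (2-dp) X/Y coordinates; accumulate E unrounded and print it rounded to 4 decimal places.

At z = 4.5 mm: the cube is present — its section is the full 21.5×5.5 rectangle; the cylinder at (12.5, 11) is not intersected at this z (z outside [13.5, 38.5]); Merging all regions: only the 21.5×5.5 cube is present, so the union is just that shape — 1 connected region. The outline is a single polygon with 4 vertices. Extrusion per mm of travel: 0.4 × 0.3 / (π × 0.875²) = 0.049890. Accumulating E over each segment gives final E = 2.6941.

G0 X0.00 Y0.00 Z4.50
G1 X21.50 Y0.00 E1.0726
G1 X21.50 Y5.50 E1.3470
G1 X0.00 Y5.50 E2.4197
G1 X0.00 Y0.00 E2.6941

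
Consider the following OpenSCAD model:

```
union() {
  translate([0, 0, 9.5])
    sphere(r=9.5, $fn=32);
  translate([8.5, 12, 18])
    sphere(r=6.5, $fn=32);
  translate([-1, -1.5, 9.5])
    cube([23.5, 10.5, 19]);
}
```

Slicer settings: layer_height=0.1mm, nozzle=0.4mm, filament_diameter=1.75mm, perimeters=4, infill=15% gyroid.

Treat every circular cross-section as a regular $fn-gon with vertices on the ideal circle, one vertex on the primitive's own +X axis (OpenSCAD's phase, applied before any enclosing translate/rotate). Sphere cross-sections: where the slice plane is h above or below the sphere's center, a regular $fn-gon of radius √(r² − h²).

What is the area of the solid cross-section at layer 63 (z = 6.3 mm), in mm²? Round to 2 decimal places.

249.75 mm²

At z = 6.3 mm: the sphere: section is a regular 32-gon, circumradius = √(r²−h²) = √(9.5²−3.2²) = 8.945 (area = (32/2)·8.945²·sin(360°/32) = 249.75 mm²); the sphere at (8.5, 12) is absent (|z−center|=11.700 > r=6.5); the cube at (-1, -1.5) is absent (z outside [9.5, 28.5]); Combining (union): only the r=9.5 sphere is present, so the union is just that shape — area = 249.75 mm². Overall, the cross-section is a single solid region. Net area = 249.75 mm².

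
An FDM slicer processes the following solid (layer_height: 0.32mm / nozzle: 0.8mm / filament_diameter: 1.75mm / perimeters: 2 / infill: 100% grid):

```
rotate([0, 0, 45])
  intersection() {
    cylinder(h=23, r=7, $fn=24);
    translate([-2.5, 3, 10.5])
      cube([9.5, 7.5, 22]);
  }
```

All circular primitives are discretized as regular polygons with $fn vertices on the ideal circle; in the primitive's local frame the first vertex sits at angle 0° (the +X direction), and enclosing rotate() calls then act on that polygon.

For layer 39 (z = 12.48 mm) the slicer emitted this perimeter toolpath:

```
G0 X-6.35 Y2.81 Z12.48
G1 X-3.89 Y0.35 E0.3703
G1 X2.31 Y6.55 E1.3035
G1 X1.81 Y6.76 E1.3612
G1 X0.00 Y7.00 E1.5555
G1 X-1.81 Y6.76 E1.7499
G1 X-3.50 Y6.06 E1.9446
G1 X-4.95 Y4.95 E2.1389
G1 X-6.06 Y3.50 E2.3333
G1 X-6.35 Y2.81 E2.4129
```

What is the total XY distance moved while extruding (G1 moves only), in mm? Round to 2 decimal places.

22.67 mm

Sum the Euclidean lengths of each G1 segment: total = 22.67 mm.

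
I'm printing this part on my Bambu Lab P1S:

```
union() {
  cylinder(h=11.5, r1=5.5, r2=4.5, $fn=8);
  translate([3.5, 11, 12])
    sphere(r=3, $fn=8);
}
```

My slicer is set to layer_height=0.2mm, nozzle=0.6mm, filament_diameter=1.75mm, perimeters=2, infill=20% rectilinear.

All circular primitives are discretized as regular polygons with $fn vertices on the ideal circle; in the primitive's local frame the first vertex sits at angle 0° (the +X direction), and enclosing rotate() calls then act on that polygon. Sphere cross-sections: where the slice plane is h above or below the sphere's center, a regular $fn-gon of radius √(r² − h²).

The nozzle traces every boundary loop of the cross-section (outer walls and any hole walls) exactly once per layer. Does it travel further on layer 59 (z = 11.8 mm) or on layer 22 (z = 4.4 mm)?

Layer 59 (z = 11.8): the cone is not intersected at this z (z outside [0, 11.5]); the sphere at (3.5, 11): section is a regular 8-gon, circumradius = √(r²−h²) = √(3²−0.2²) = 2.993 (perimeter = 2·8·2.993·sin(180°/8) = 18.33 mm); Merging all regions: only the r=3 sphere at (3.5, 11) is present, so the union is just that shape — boundary = 18.33 mm. So its perimeter = 18.33 mm. Layer 22 (z = 4.4): the cone (r1=5.5→r2=4.5) has section circumradius 5.117 here — a regular 8-gon (perimeter = 2·8·5.117·sin(180°/8) = 31.33 mm); the sphere at (3.5, 11) does not reach this height (|z−center|=7.600 > r=3); Merging all regions: only the cone is present, so the union is just that shape — boundary = 31.33 mm. So its perimeter = 31.33 mm. Layer 22 is larger (31.33 vs 18.33 mm).

layer 22 (z = 4.4 mm)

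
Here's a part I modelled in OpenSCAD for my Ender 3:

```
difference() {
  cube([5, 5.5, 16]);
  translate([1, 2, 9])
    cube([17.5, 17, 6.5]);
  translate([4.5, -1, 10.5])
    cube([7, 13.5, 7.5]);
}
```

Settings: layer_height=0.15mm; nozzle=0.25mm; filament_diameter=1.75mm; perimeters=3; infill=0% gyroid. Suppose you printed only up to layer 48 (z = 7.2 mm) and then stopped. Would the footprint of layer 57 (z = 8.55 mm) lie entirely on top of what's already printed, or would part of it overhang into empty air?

Compare the two slices. At z = 7.2: the cube (footprint 5×5.5) is included at this height (area 27.50 mm²); the cube at (1, 2) does not reach this height (z outside [9, 15.5]); the cube at (4.5, -1) is absent (z outside [10.5, 18]); Subtracting the remaining from the first: none of the subtracted shapes is present at this height, so the 5×5.5 cube is unchanged — area = 27.50 mm². At z = 8.55: the 5×5.5 cube contributes its full rectangle (area 27.50 mm²); the cube at (1, 2) is absent (z outside [9, 15.5]); the cube at (4.5, -1) does not reach this height (z outside [10.5, 18]); Subtracting the remaining from the first: none of the subtracted shapes is present at this height, so the 5×5.5 cube is unchanged — area = 27.50 mm². Checking containment: the cross-section at z = 8.55 is a subset of the cross-section at z = 7.2.

entirely on top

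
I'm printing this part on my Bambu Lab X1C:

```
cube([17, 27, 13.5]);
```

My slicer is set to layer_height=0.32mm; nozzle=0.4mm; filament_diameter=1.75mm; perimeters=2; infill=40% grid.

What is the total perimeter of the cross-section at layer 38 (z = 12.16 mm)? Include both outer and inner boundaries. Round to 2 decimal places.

At z = 12.16 mm: the cube is present — its section is the full 17×27 rectangle (perimeter 88.00 mm). Overall, the cross-section is a single solid region. Total boundary length (outer) = 88.00 mm.

88.00 mm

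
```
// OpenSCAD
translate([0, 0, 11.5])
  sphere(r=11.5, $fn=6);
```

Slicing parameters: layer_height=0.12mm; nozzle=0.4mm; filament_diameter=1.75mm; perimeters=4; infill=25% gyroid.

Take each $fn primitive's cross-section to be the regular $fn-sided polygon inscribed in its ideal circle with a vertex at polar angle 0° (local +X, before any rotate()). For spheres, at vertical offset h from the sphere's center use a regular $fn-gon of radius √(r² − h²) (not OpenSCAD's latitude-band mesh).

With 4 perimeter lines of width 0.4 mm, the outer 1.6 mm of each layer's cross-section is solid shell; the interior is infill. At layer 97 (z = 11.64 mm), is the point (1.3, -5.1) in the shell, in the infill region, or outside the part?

infill

At z = 11.64 mm: the sphere: section is a regular 6-gon, circumradius = √(r²−h²) = √(11.5²−0.14²) = 11.499. Overall, the cross-section is a single solid region. The nearest boundary edge runs (-5.75, -9.96)→(5.75, -9.96); distance from the point to it = 4.86 mm. The point is inside the cross-section and 4.86 mm from the nearest boundary — more than the 1.6 mm shell width (4 × 0.4), so it's in the infill interior.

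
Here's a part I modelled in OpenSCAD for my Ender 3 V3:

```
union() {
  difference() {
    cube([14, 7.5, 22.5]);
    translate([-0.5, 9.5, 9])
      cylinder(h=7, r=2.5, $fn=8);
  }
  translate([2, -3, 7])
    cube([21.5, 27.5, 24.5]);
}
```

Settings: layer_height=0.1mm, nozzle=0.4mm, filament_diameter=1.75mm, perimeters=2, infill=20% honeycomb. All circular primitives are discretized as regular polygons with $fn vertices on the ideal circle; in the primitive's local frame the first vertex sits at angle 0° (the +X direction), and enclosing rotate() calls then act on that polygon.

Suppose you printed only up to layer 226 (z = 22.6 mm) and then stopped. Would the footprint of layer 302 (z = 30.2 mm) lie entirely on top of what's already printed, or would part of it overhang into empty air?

Compare the two slices. At z = 22.6: the cube is absent (z outside [0, 22.5]); the cylinder at (-0.5, 9.5) is absent (z outside [9, 16]); Taking the first minus the rest: the first operand is absent here, so nothing remains; the 21.5×27.5 cube at (2, -3) contributes its full rectangle (area 591.25 mm²); Taking the union: only the 21.5×27.5 cube at (2, -3) is present, so the union is just that shape — area = 591.25 mm². At z = 30.2: the cube is absent (z outside [0, 22.5]); the cylinder at (-0.5, 9.5) is absent (z outside [9, 16]); Subtracting the remaining from the first: the first operand is absent here, so nothing remains; the cube at (2, -3) is present — its section is the full 21.5×27.5 rectangle (area 591.25 mm²); Taking the union: only the 21.5×27.5 cube at (2, -3) is present, so the union is just that shape — area = 591.25 mm². Checking containment: the cross-section at z = 30.2 is a subset of the cross-section at z = 22.6.

entirely on top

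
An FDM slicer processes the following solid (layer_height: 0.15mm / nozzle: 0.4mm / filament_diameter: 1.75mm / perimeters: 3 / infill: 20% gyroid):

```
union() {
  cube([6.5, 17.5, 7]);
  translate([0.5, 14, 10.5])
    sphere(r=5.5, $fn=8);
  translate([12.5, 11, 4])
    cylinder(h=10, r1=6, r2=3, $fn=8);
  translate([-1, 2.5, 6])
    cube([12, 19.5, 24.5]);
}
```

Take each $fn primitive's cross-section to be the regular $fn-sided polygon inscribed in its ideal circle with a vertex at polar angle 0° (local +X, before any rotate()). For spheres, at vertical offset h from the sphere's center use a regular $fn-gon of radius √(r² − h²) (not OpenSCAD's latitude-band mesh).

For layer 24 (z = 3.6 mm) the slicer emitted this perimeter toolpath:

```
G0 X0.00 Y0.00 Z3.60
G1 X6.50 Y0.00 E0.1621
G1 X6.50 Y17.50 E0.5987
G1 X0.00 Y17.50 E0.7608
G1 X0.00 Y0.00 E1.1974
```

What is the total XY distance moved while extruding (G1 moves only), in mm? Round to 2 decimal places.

48.00 mm

Sum the Euclidean lengths of each G1 segment: total = 48.00 mm.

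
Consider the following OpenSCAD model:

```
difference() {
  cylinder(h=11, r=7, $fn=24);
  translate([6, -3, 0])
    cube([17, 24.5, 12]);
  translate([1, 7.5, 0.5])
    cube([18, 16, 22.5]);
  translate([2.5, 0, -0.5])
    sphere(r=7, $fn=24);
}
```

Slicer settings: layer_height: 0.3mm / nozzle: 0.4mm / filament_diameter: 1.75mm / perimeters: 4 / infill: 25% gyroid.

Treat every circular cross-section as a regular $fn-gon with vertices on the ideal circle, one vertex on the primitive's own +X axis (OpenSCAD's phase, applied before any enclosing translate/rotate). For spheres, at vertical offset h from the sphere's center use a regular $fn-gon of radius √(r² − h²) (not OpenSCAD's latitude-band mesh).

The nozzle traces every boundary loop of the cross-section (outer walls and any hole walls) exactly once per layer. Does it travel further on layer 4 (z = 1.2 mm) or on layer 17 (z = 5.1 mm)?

layer 17 (z = 5.1 mm)

Layer 4 (z = 1.2): the r=7 cylinder gives a regular 24-gon of circumradius 7 (constant along its height) (perimeter = 2·24·7.000·sin(180°/24) = 43.86 mm); the cube at (6, -3) is present — its section is the full 17×24.5 rectangle (perimeter 83.00 mm); the 18×16 cube at (1, 7.5) contributes its full rectangle (perimeter 68.00 mm); the r=7 sphere at (2.5, 0) contributes a regular 24-gon of circumradius √(7²−1.7²) = 6.790 (perimeter = 2·24·6.790·sin(180°/24) = 42.54 mm); After the difference (first − rest): starting from the r=7 cylinder, the 17×24.5 cube at (6, -3) partially overlaps it — only the 4.50 mm² overlap (of its 416.50 mm²) is removed, clipping the outline; the 18×16 cube at (1, 7.5) misses the remaining region (no effect); the r=7 sphere at (2.5, 0) partially overlaps it — only the 108.97 mm² overlap (of its 143.21 mm²) is removed, clipping the outline — boundary = 45.94 mm. So its perimeter = 45.94 mm. Layer 17 (z = 5.1): the r=7 cylinder gives a regular 24-gon of circumradius 7 (constant along its height) (perimeter = 2·24·7.000·sin(180°/24) = 43.86 mm); the cube at (6, -3) (footprint 17×24.5) is included at this height (perimeter 83.00 mm); the cube at (1, 7.5) is present — its section is the full 18×16 rectangle (perimeter 68.00 mm); the sphere at (2.5, 0): section is a regular 24-gon, circumradius = √(r²−h²) = √(7²−5.6²) = 4.200 (perimeter = 2·24·4.200·sin(180°/24) = 26.31 mm); Taking the first minus the rest: starting from the r=7 cylinder, the 17×24.5 cube at (6, -3) partially overlaps it — only the 4.50 mm² overlap (of its 416.50 mm²) is removed, clipping the outline; the 18×16 cube at (1, 7.5) misses the remaining region (no effect); the r=7 sphere at (2.5, 0) partially overlaps it — only the 52.69 mm² overlap (of its 54.79 mm²) is removed, clipping the outline — boundary = 60.76 mm. So its perimeter = 60.76 mm. Layer 17 is larger (60.76 vs 45.94 mm).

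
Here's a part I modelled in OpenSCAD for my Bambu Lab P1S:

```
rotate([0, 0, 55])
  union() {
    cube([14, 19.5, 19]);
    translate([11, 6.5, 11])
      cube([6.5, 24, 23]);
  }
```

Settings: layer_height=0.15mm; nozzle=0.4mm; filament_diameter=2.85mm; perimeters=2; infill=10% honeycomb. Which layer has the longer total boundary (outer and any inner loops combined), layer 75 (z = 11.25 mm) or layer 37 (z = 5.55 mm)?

Layer 75 (z = 11.25): the cube (footprint 14×19.5) is included at this height (perimeter 67.00 mm); the cube at (11, 6.5) (footprint 6.5×24) is included at this height (perimeter 61.00 mm); Combining (union): the regions partially overlap (shared area 39.00 mm²), so the edge portions inside another operand are dropped and the merged outline is re-measured after clipping — boundary = 96.00 mm; (whole slice rotated 55° about Z — lengths, areas and connectivity unchanged). So its perimeter = 96.00 mm. Layer 37 (z = 5.55): the cube is present — its section is the full 14×19.5 rectangle (perimeter 67.00 mm); the cube at (11, 6.5) does not reach this height (z outside [11, 34]); Taking the union: only the 14×19.5 cube is present, so the union is just that shape — boundary = 67.00 mm; (whole slice rotated 55° about Z — lengths, areas and connectivity unchanged). So its perimeter = 67.00 mm. Layer 75 is larger (96.00 vs 67.00 mm).

layer 75 (z = 11.25 mm)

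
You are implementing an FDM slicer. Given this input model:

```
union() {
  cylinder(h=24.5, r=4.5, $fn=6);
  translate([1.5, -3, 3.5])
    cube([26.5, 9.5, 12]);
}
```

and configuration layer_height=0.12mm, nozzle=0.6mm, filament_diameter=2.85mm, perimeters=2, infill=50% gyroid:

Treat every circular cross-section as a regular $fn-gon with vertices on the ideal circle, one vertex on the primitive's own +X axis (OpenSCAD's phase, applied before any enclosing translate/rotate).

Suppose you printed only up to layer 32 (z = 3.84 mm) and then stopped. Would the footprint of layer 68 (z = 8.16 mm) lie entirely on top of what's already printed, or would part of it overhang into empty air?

Compare the two slices. At z = 3.84: the r=4.5 cylinder contributes a regular 6-gon of circumradius 4.5 (area = (6/2)·4.500²·sin(360°/6) = 52.61 mm²); the cube at (1.5, -3) is present — its section is the full 26.5×9.5 rectangle (area 251.75 mm²); Combining (union): the regions partially overlap — summed areas 304.36 mm² minus the doubly-counted overlap 13.71 mm² gives 290.65 mm² — area = 290.65 mm². At z = 8.16: the r=4.5 cylinder contributes a regular 6-gon of circumradius 4.5 (area = (6/2)·4.500²·sin(360°/6) = 52.61 mm²); the cube at (1.5, -3) is present — its section is the full 26.5×9.5 rectangle (area 251.75 mm²); Combining (union): the regions partially overlap — summed areas 304.36 mm² minus the doubly-counted overlap 13.71 mm² gives 290.65 mm² — area = 290.65 mm². Checking containment: the cross-section at z = 8.16 is a subset of the cross-section at z = 3.84.

entirely on top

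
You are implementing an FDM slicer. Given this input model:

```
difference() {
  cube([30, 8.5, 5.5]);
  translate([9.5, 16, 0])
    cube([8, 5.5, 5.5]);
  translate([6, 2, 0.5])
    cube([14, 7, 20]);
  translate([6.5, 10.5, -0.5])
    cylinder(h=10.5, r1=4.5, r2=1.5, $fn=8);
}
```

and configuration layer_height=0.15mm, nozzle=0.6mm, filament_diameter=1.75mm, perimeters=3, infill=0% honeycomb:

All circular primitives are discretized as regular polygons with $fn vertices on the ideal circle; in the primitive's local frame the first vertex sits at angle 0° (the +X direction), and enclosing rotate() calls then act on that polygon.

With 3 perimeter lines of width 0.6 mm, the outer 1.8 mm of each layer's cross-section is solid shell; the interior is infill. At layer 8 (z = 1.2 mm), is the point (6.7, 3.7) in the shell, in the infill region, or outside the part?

outside

At z = 1.2 mm: the cube is present — its section is the full 30×8.5 rectangle; the cube at (9.5, 16) is present — its section is the full 8×5.5 rectangle; the cube at (6, 2) (footprint 14×7) is included at this height; the cone at (6.5, 10.5): at t=0.162 of its height the radius interpolates to r₁+(r₂−r₁)t = 4.014, giving a regular 8-gon of that circumradius; Taking the first minus the rest: starting from the 30×8.5 cube, the 8×5.5 cube at (9.5, 16) misses the remaining region (no effect); the 14×7 cube at (6, 2) partially overlaps it — only the 91.00 mm² overlap (of its 98.00 mm²) is removed, clipping the outline; the cone at (6.5, 10.5) partially overlaps it — only the 3.24 mm² overlap (of its 45.58 mm²) is removed, clipping the outline — 1 connected region. Overall, the cross-section is a single solid region. The nearest boundary edge runs (6.00, 6.69)→(6.00, 2.00); distance from the point to it = 0.70 mm. The point is not inside any of the regions above, so it lies outside the cross-section (0.70 mm from the nearest boundary).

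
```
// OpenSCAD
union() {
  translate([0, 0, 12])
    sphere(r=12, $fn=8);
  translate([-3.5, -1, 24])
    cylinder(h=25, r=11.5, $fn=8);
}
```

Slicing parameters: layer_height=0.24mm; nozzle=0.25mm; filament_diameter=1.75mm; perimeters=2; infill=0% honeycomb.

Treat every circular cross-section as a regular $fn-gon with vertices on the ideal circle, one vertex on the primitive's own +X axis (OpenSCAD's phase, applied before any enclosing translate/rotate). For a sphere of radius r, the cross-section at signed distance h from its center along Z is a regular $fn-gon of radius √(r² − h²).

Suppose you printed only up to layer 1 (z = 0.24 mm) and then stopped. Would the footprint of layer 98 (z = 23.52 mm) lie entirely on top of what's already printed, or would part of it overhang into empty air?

part overhangs

Compare the two slices. At z = 0.24: the r=12 sphere contributes a regular 8-gon of circumradius √(12²−11.76²) = 2.388 (area = (8/2)·2.388²·sin(360°/8) = 16.13 mm²); the cylinder at (-3.5, -1) is not intersected at this z (z outside [24, 49]); Combining (union): only the r=12 sphere is present, so the union is just that shape — area = 16.13 mm². At z = 23.52: the r=12 sphere slices to a regular 8-gon of circumradius 3.360 (√(r²−h²) with h=11.52 from center) (area = (8/2)·3.360²·sin(360°/8) = 31.93 mm²); the cylinder at (-3.5, -1) is not intersected at this z (z outside [24, 49]); Merging all regions: only the r=12 sphere is present, so the union is just that shape — area = 31.93 mm². Checking containment: at z = 23.52 the cross-section extends beyond the z = 0.24 cross-section by about 15.80 mm².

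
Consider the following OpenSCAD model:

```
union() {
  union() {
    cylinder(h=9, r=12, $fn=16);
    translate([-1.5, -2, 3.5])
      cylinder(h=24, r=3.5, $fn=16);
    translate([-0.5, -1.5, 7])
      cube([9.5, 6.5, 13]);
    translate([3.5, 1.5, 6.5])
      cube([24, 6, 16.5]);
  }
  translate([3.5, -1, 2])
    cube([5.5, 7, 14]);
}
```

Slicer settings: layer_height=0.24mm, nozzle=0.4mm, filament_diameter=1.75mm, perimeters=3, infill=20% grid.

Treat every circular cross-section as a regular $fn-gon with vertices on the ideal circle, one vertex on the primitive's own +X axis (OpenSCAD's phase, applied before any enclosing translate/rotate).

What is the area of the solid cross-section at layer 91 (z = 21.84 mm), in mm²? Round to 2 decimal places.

181.50 mm²

At z = 21.84 mm: the cylinder is absent (z outside [0, 9]); the r=3.5 cylinder at (-1.5, -2) contributes a regular 16-gon of circumradius 3.5 (area = (16/2)·3.500²·sin(360°/16) = 37.50 mm²); the cube at (-0.5, -1.5) is absent (z outside [7, 20]); the 24×6 cube at (3.5, 1.5) contributes its full rectangle (area 144.00 mm²); Merging all regions: the 2 present regions are separate (no shared area or edge), so areas and boundary lengths simply add and each stays a separate island — area = 181.50 mm²; the cube at (3.5, -1) is not intersected at this z (z outside [2, 16]); Combining (union): only the result so far is present, so the union is just that shape — area = 181.50 mm². Overall, the cross-section has 2 separate islands. Net area = 181.50 mm².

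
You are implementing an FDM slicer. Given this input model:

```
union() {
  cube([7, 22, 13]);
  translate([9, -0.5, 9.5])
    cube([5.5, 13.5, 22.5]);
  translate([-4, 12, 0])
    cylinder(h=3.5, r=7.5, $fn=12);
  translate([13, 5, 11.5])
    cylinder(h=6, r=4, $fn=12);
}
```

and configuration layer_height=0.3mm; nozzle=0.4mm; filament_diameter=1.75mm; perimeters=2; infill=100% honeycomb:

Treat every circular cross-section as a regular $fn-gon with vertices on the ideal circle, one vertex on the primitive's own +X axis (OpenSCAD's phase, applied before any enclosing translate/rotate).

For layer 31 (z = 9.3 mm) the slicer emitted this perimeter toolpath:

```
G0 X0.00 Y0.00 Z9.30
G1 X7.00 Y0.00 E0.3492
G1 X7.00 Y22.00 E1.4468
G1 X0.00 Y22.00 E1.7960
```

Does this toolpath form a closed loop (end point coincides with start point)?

no

Start point (G0): (0.00, 0.00). End point (last G1): the path does not return to the start — open.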